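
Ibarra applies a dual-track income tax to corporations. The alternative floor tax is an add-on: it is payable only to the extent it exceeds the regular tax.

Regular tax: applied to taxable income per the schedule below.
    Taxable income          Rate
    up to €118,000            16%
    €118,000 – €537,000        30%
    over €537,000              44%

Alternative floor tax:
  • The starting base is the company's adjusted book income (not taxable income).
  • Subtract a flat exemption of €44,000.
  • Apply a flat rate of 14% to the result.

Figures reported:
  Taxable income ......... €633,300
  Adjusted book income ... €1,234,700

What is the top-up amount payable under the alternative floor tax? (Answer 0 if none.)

Alternative floor tax:
  Base (adjusted book income): €1,234,700
  Less exemption €44,000 → base €1,190,700
  €1,190,700 × 14% = €166,698

Regular tax:
  €118,000 × 16% = €18,880
  €419,000 × 30% = €125,700
  €96,300 × 44% = €42,372
  → €186,952

€166,698 ≤ €186,952, so no add-on is due.

€0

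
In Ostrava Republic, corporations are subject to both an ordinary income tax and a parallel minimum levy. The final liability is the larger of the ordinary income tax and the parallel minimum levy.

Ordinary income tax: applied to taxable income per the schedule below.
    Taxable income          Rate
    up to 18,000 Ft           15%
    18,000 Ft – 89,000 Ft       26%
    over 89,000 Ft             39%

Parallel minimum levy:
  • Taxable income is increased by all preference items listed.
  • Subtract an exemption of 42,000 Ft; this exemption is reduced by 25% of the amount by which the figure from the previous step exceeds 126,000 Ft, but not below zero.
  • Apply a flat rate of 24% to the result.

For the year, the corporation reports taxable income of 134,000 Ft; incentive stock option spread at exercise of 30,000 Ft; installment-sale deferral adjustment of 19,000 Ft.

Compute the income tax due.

38,710 Ft

Parallel minimum levy:
  Adjusted income: 134,000 Ft + 30,000 Ft + 19,000 Ft = 183,000 Ft
  Exemption: 42,000 Ft − 25% × (183,000 Ft − 126,000 Ft) = 42,000 Ft − 14,250 Ft = 27,750 Ft
  Base: 183,000 Ft − 27,750 Ft = 155,250 Ft
  155,250 Ft × 24% = 37,260 Ft

Ordinary income tax:
  18,000 Ft × 15% = 2,700 Ft
  71,000 Ft × 26% = 18,460 Ft
  45,000 Ft × 39% = 17,550 Ft
  → 38,710 Ft

38,710 Ft > 37,260 Ft, so the ordinary income tax governs.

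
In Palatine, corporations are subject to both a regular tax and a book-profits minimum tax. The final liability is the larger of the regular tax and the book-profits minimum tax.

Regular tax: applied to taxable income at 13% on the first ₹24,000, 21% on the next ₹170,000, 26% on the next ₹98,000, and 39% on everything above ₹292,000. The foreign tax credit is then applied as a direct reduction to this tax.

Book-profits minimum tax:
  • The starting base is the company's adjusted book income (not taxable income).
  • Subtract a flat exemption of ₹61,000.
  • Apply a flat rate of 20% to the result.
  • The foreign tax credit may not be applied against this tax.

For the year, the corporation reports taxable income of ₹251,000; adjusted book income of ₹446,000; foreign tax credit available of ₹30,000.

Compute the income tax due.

₹77,000

Regular tax:
  ₹24,000 × 13% = ₹3,120
  ₹170,000 × 21% = ₹35,700
  ₹57,000 × 26% = ₹14,820
  → ₹53,640
  Less foreign tax credit ₹30,000 → ₹23,640

Book-profits minimum tax:
  Base (adjusted book income): ₹446,000
  Less exemption ₹61,000 → base ₹385,000
  ₹385,000 × 20% = ₹77,000

₹77,000 > ₹23,640, so the book-profits minimum tax is the binding amount.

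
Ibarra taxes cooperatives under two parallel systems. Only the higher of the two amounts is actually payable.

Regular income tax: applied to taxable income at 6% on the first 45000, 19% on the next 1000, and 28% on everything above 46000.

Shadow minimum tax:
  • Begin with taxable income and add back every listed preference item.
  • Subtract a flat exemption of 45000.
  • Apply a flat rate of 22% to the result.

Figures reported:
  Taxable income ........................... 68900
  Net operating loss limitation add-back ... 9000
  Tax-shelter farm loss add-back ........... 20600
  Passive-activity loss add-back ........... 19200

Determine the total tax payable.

15994

Shadow minimum tax:
  Adjusted income: 68900 + 9000 + 20600 + 19200 = 117700
  Less exemption 45000 → base 72700
  72700 × 22% = 15994

Regular income tax:
  45000 × 6% = 2700
  1000 × 19% = 190
  22900 × 28% = 6412
  → 9302

15994 > 9302, so the shadow minimum tax is the binding amount.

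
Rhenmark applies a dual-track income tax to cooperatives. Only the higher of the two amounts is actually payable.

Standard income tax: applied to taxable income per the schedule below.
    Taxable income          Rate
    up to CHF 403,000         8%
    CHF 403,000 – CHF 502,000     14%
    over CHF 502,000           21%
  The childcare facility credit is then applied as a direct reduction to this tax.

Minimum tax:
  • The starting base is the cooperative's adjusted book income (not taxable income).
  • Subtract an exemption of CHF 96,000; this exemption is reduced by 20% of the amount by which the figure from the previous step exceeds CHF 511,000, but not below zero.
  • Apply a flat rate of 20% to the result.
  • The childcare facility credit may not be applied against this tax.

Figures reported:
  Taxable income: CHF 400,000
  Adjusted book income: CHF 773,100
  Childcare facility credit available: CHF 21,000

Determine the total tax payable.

CHF 145,904

Minimum tax:
  Base (adjusted book income): CHF 773,100
  Exemption: CHF 96,000 − 20% × (CHF 773,100 − CHF 511,000) = CHF 96,000 − CHF 52,420 = CHF 43,580
  Base: CHF 773,100 − CHF 43,580 = CHF 729,520
  CHF 729,520 × 20% = CHF 145,904

Standard income tax:
  CHF 400,000 × 8% = CHF 32,000
  Less childcare facility credit CHF 21,000 → CHF 11,000

CHF 145,904 > CHF 11,000, so the minimum tax is the binding amount.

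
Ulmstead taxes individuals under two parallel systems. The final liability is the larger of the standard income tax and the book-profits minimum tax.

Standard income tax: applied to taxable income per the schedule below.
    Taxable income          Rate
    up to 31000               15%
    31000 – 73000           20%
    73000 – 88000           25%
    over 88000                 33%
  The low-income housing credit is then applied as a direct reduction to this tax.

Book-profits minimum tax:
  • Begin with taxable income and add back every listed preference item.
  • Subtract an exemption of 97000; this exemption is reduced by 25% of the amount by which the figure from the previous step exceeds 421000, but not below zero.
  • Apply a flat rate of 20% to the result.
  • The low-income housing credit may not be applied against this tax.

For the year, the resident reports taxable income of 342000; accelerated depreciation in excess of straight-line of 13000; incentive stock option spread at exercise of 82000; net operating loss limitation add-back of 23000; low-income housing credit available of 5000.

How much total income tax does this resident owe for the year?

Standard income tax:
  31000 × 15% = 4650
  42000 × 20% = 8400
  15000 × 25% = 3750
  254000 × 33% = 83820
  → 100620
  Less low-income housing credit 5000 → 95620

Book-profits minimum tax:
  Adjusted income: 342000 + 13000 + 82000 + 23000 = 460000
  Exemption: 97000 − 25% × (460000 − 421000) = 97000 − 9750 = 87250
  Base: 460000 − 87250 = 372750
  372750 × 20% = 74550

95620 > 74550, so the standard income tax governs.

95620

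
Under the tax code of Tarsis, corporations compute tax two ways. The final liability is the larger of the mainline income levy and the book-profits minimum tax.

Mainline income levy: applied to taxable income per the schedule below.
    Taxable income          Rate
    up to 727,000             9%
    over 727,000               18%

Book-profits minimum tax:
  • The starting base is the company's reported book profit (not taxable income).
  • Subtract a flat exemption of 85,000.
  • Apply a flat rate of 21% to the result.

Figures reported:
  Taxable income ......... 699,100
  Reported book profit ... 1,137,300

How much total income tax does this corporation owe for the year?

220,983

Mainline income levy:
  699,100 × 9% = 62,919

Book-profits minimum tax:
  Base (reported book profit): 1,137,300
  Less exemption 85,000 → base 1,052,300
  1,052,300 × 21% = 220,983

220,983 > 62,919, so the book-profits minimum tax is the binding amount.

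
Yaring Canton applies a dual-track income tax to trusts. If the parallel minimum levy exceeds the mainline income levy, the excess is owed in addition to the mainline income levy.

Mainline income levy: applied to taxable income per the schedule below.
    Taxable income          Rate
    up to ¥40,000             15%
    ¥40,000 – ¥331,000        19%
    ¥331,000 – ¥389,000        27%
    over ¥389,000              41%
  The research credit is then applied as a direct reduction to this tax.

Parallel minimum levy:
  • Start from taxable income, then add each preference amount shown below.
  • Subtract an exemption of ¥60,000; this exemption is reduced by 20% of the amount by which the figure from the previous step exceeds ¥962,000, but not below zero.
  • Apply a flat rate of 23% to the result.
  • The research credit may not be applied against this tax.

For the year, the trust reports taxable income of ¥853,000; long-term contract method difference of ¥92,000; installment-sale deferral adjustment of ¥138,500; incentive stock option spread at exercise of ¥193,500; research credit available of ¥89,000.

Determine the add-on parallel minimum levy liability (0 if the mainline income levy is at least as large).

¥115,520

Parallel minimum levy:
  Adjusted income: ¥853,000 + ¥92,000 + ¥138,500 + ¥193,500 = ¥1,277,000
  Exemption: 20% × (¥1,277,000 − ¥962,000) = ¥63,000 ≥ ¥60,000, so the exemption is fully phased out
  Base: ¥1,277,000 − ¥0 = ¥1,277,000
  ¥1,277,000 × 23% = ¥293,710

Mainline income levy:
  ¥40,000 × 15% = ¥6,000
  ¥291,000 × 19% = ¥55,290
  ¥58,000 × 27% = ¥15,660
  ¥464,000 × 41% = ¥190,240
  → ¥267,190
  Less research credit ¥89,000 → ¥178,190

Excess of parallel minimum levy over mainline income levy: ¥293,710 − ¥178,190 = ¥115,520.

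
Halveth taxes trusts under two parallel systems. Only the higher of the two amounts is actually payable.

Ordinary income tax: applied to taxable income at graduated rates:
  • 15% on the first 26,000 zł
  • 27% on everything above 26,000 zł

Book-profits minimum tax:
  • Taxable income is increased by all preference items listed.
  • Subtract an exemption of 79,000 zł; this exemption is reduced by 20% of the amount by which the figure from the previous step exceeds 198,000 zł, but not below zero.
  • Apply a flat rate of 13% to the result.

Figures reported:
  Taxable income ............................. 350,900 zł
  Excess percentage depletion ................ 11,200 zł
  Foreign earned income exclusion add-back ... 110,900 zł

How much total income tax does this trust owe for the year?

Ordinary income tax:
  26,000 zł × 15% = 3,900 zł
  324,900 zł × 27% = 87,723 zł
  → 91,623 zł

Book-profits minimum tax:
  Adjusted income: 350,900 zł + 11,200 zł + 110,900 zł = 473,000 zł
  Exemption: 79,000 zł − 20% × (473,000 zł − 198,000 zł) = 79,000 zł − 55,000 zł = 24,000 zł
  Base: 473,000 zł − 24,000 zł = 449,000 zł
  449,000 zł × 13% = 58,370 zł

91,623 zł > 58,370 zł, so the ordinary income tax governs.

91,623 zł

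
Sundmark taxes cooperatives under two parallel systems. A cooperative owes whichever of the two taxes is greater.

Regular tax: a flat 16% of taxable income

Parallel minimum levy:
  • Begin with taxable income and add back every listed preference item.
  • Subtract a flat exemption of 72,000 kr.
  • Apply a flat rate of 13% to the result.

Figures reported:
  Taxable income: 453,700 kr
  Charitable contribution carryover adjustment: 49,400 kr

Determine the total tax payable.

72,592 kr

Regular tax:
  453,700 kr × 16% = 72,592 kr

Parallel minimum levy:
  Adjusted income: 453,700 kr + 49,400 kr = 503,100 kr
  Less exemption 72,000 kr → base 431,100 kr
  431,100 kr × 13% = 56,043 kr

72,592 kr > 56,043 kr, so the regular tax governs.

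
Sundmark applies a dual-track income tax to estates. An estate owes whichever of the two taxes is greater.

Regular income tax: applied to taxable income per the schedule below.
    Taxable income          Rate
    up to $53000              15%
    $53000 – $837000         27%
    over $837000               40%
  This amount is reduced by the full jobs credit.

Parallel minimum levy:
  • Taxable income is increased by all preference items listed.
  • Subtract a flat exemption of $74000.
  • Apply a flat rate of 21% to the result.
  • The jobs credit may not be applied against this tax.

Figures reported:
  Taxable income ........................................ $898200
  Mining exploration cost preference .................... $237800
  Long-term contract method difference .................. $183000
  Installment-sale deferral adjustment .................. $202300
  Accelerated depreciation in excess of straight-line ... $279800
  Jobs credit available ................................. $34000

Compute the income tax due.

$362691

Parallel minimum levy:
  Adjusted income: $898200 + $237800 + $183000 + $202300 + $279800 = $1801100
  Less exemption $74000 → base $1727100
  $1727100 × 21% = $362691

Regular income tax:
  $53000 × 15% = $7950
  $784000 × 27% = $211680
  $61200 × 40% = $24480
  → $244110
  Less jobs credit $34000 → $210110

$362691 > $210110, so the parallel minimum levy is the binding amount.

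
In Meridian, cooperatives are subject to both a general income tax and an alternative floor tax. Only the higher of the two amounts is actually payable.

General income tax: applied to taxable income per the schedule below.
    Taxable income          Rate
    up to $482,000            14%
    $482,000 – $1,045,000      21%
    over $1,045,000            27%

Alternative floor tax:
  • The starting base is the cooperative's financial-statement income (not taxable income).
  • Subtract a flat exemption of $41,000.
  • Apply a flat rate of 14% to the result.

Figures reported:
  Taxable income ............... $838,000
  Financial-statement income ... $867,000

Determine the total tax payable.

$142,240

Alternative floor tax:
  Base (financial-statement income): $867,000
  Less exemption $41,000 → base $826,000
  $826,000 × 14% = $115,640

General income tax:
  $482,000 × 14% = $67,480
  $356,000 × 21% = $74,760
  → $142,240

$142,240 > $115,640, so the general income tax governs.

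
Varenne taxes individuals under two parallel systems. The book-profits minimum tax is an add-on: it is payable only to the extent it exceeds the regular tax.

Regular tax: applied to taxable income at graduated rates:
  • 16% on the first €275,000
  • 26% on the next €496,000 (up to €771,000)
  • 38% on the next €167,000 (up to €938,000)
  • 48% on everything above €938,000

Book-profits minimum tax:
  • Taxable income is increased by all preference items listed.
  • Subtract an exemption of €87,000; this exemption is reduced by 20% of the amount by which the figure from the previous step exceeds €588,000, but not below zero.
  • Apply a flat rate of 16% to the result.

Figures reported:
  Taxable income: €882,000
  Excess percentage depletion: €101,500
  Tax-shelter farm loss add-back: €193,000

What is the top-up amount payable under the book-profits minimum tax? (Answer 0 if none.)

Book-profits minimum tax:
  Adjusted income: €882,000 + €101,500 + €193,000 = €1,176,500
  Exemption: 20% × (€1,176,500 − €588,000) = €117,700 ≥ €87,000, so the exemption is fully phased out
  Base: €1,176,500 − €0 = €1,176,500
  €1,176,500 × 16% = €188,240

Regular tax:
  €275,000 × 16% = €44,000
  €496,000 × 26% = €128,960
  €111,000 × 38% = €42,180
  → €215,140

€188,240 ≤ €215,140, so no add-on is due.

€0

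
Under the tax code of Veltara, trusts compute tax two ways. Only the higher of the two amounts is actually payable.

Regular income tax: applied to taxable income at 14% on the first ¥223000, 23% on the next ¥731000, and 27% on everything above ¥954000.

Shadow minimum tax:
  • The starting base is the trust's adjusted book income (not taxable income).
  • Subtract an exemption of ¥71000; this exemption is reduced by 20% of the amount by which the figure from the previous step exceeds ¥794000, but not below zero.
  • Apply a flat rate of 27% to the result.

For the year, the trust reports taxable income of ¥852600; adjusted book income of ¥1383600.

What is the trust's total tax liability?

¥373572

Regular income tax:
  ¥223000 × 14% = ¥31220
  ¥629600 × 23% = ¥144808
  → ¥176028

Shadow minimum tax:
  Base (adjusted book income): ¥1383600
  Exemption: 20% × (¥1383600 − ¥794000) = ¥117920 ≥ ¥71000, so the exemption is fully phased out
  Base: ¥1383600 − ¥0 = ¥1383600
  ¥1383600 × 27% = ¥373572

¥373572 > ¥176028, so the shadow minimum tax is the binding amount.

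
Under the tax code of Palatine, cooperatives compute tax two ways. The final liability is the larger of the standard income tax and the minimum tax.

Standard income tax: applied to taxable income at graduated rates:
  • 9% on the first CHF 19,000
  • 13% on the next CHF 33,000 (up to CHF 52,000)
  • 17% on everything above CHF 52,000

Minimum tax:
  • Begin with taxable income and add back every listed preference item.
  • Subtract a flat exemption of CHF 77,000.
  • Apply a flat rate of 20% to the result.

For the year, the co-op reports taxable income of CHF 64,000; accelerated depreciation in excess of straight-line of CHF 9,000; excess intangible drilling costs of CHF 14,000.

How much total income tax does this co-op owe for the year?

CHF 8,040

Standard income tax:
  CHF 19,000 × 9% = CHF 1,710
  CHF 33,000 × 13% = CHF 4,290
  CHF 12,000 × 17% = CHF 2,040
  → CHF 8,040

Minimum tax:
  Adjusted income: CHF 64,000 + CHF 9,000 + CHF 14,000 = CHF 87,000
  Less exemption CHF 77,000 → base CHF 10,000
  CHF 10,000 × 20% = CHF 2,000

CHF 8,040 > CHF 2,000, so the standard income tax governs.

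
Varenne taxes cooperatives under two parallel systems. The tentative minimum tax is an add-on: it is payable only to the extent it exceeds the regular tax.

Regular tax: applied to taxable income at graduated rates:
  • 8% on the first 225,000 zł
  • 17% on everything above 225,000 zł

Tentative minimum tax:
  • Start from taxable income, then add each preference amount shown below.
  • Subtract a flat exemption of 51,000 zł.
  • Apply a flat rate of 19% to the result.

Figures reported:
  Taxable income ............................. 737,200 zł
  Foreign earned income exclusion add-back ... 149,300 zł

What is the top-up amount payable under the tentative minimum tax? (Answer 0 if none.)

Regular tax:
  225,000 zł × 8% = 18,000 zł
  512,200 zł × 17% = 87,074 zł
  → 105,074 zł

Tentative minimum tax:
  Adjusted income: 737,200 zł + 149,300 zł = 886,500 zł
  Less exemption 51,000 zł → base 835,500 zł
  835,500 zł × 19% = 158,745 zł

Excess of tentative minimum tax over regular tax: 158,745 zł − 105,074 zł = 53,671 zł.

53,671 zł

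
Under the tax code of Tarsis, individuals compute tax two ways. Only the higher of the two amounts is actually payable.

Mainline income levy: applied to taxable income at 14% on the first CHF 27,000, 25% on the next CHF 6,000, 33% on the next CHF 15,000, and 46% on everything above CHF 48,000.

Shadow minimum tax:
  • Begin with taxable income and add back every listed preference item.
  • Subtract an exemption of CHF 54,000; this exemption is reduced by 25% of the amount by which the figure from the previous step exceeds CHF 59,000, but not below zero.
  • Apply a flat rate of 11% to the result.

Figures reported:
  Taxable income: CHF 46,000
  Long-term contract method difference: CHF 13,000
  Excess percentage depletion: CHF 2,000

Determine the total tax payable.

Shadow minimum tax:
  Adjusted income: CHF 46,000 + CHF 13,000 + CHF 2,000 = CHF 61,000
  Exemption: CHF 54,000 − 25% × (CHF 61,000 − CHF 59,000) = CHF 54,000 − CHF 500 = CHF 53,500
  Base: CHF 61,000 − CHF 53,500 = CHF 7,500
  CHF 7,500 × 11% = CHF 825

Mainline income levy:
  CHF 27,000 × 14% = CHF 3,780
  CHF 6,000 × 25% = CHF 1,500
  CHF 13,000 × 33% = CHF 4,290
  → CHF 9,570

CHF 9,570 > CHF 825, so the mainline income levy governs.

CHF 9,570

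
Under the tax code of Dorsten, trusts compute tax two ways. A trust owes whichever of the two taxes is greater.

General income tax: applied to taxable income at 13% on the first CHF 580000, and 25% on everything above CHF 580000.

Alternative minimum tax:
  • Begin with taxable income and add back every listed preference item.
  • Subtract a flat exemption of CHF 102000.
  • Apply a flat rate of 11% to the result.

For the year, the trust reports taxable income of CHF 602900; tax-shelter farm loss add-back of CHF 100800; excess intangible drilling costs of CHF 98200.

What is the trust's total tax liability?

CHF 81125

General income tax:
  CHF 580000 × 13% = CHF 75400
  CHF 22900 × 25% = CHF 5725
  → CHF 81125

Alternative minimum tax:
  Adjusted income: CHF 602900 + CHF 100800 + CHF 98200 = CHF 801900
  Less exemption CHF 102000 → base CHF 699900
  CHF 699900 × 11% = CHF 76989

CHF 81125 > CHF 76989, so the general income tax governs.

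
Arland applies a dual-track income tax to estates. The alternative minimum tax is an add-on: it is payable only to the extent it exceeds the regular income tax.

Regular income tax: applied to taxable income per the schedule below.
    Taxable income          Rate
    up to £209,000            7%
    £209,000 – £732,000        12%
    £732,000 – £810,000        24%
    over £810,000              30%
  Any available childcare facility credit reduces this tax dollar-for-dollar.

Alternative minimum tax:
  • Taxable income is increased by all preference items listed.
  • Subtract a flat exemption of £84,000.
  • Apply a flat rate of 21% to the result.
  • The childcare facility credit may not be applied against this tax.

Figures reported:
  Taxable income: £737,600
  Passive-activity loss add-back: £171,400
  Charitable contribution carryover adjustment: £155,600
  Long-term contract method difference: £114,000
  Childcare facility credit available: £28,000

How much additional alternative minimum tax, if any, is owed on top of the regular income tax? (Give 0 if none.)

Alternative minimum tax:
  Adjusted income: £737,600 + £171,400 + £155,600 + £114,000 = £1,178,600
  Less exemption £84,000 → base £1,094,600
  £1,094,600 × 21% = £229,866

Regular income tax:
  £209,000 × 7% = £14,630
  £523,000 × 12% = £62,760
  £5,600 × 24% = £1,344
  → £78,734
  Less childcare facility credit £28,000 → £50,734

Excess of alternative minimum tax over regular income tax: £229,866 − £50,734 = £179,132.

£179,132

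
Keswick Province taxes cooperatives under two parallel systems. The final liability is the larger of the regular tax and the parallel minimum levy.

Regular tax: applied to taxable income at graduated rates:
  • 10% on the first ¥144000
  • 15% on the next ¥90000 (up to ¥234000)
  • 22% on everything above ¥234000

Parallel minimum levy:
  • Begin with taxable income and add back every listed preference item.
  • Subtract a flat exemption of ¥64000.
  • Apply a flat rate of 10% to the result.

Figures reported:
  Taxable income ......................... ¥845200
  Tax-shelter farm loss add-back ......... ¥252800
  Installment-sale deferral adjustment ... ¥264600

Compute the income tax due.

¥162364

Regular tax:
  ¥144000 × 10% = ¥14400
  ¥90000 × 15% = ¥13500
  ¥611200 × 22% = ¥134464
  → ¥162364

Parallel minimum levy:
  Adjusted income: ¥845200 + ¥252800 + ¥264600 = ¥1362600
  Less exemption ¥64000 → base ¥1298600
  ¥1298600 × 10% = ¥129860

¥162364 > ¥129860, so the regular tax governs.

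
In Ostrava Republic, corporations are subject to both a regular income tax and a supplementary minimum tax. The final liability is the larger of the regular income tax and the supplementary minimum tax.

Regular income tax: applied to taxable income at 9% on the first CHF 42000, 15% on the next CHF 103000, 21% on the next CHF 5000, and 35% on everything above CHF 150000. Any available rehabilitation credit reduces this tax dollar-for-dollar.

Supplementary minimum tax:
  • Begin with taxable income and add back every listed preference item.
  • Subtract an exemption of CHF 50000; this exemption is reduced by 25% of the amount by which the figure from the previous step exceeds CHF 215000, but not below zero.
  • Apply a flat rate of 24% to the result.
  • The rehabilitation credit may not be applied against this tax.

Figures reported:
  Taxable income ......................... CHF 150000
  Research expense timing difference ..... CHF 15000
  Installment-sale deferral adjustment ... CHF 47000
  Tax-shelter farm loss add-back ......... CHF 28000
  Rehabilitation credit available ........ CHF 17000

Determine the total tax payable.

CHF 47100

Supplementary minimum tax:
  Adjusted income: CHF 150000 + CHF 15000 + CHF 47000 + CHF 28000 = CHF 240000
  Exemption: CHF 50000 − 25% × (CHF 240000 − CHF 215000) = CHF 50000 − CHF 6250 = CHF 43750
  Base: CHF 240000 − CHF 43750 = CHF 196250
  CHF 196250 × 24% = CHF 47100

Regular income tax:
  CHF 42000 × 9% = CHF 3780
  CHF 103000 × 15% = CHF 15450
  CHF 5000 × 21% = CHF 1050
  → CHF 20280
  Less rehabilitation credit CHF 17000 → CHF 3280

CHF 47100 > CHF 3280, so the supplementary minimum tax is the binding amount.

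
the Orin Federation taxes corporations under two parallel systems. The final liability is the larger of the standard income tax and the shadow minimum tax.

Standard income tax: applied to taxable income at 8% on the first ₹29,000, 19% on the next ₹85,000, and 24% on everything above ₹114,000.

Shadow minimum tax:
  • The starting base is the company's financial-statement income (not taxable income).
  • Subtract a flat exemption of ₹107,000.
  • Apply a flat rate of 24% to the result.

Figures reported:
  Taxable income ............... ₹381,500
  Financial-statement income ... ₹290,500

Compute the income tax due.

₹82,670

Shadow minimum tax:
  Base (financial-statement income): ₹290,500
  Less exemption ₹107,000 → base ₹183,500
  ₹183,500 × 24% = ₹44,040

Standard income tax:
  ₹29,000 × 8% = ₹2,320
  ₹85,000 × 19% = ₹16,150
  ₹267,500 × 24% = ₹64,200
  → ₹82,670

₹82,670 > ₹44,040, so the standard income tax governs.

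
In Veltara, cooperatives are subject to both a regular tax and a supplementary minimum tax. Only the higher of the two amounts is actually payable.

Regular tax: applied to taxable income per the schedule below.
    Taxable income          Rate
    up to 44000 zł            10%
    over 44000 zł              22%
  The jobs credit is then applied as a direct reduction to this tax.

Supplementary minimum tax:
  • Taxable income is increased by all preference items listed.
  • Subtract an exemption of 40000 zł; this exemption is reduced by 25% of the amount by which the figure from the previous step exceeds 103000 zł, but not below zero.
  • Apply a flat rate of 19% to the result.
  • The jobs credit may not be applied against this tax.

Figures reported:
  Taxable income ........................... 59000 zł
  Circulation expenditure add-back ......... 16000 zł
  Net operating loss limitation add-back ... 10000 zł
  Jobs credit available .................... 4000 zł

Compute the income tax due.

8550 zł

Supplementary minimum tax:
  Adjusted income: 59000 zł + 16000 zł + 10000 zł = 85000 zł
  Exemption: 85000 zł ≤ 103000 zł, so full 40000 zł applies
  Base: 85000 zł − 40000 zł = 45000 zł
  45000 zł × 19% = 8550 zł

Regular tax:
  44000 zł × 10% = 4400 zł
  15000 zł × 22% = 3300 zł
  → 7700 zł
  Less jobs credit 4000 zł → 3700 zł

8550 zł > 3700 zł, so the supplementary minimum tax is the binding amount.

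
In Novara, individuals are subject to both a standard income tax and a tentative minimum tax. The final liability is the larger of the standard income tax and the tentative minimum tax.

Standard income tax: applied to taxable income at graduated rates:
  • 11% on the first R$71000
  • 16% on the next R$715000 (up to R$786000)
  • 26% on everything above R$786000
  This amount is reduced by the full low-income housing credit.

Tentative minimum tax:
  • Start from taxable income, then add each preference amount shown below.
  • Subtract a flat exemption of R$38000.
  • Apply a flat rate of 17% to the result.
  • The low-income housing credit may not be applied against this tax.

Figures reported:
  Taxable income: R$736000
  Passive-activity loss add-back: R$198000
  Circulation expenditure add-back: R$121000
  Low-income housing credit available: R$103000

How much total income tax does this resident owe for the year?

R$172890

Tentative minimum tax:
  Adjusted income: R$736000 + R$198000 + R$121000 = R$1055000
  Less exemption R$38000 → base R$1017000
  R$1017000 × 17% = R$172890

Standard income tax:
  R$71000 × 11% = R$7810
  R$665000 × 16% = R$106400
  → R$114210
  Less low-income housing credit R$103000 → R$11210

R$172890 > R$11210, so the tentative minimum tax is the binding amount.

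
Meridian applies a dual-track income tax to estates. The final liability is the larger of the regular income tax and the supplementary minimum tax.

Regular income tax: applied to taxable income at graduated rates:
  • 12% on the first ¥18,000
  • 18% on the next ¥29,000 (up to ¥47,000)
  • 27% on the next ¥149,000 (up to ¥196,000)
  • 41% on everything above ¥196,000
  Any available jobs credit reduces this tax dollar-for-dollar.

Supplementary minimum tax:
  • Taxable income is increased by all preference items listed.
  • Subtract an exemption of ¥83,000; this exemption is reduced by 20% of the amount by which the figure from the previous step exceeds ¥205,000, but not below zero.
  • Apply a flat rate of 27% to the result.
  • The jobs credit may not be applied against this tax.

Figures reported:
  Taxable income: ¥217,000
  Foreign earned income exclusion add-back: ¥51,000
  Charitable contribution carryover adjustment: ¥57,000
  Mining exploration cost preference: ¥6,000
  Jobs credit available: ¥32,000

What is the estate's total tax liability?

¥73,764

Regular income tax:
  ¥18,000 × 12% = ¥2,160
  ¥29,000 × 18% = ¥5,220
  ¥149,000 × 27% = ¥40,230
  ¥21,000 × 41% = ¥8,610
  → ¥56,220
  Less jobs credit ¥32,000 → ¥24,220

Supplementary minimum tax:
  Adjusted income: ¥217,000 + ¥51,000 + ¥57,000 + ¥6,000 = ¥331,000
  Exemption: ¥83,000 − 20% × (¥331,000 − ¥205,000) = ¥83,000 − ¥25,200 = ¥57,800
  Base: ¥331,000 − ¥57,800 = ¥273,200
  ¥273,200 × 27% = ¥73,764

¥73,764 > ¥24,220, so the supplementary minimum tax is the binding amount.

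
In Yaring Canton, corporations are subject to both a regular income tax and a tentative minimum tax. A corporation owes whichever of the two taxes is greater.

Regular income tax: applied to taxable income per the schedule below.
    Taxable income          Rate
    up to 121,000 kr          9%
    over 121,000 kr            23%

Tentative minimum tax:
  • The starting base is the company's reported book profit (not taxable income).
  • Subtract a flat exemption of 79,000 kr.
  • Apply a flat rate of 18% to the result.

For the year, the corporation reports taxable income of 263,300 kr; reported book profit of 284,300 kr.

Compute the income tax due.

43,619 kr

Regular income tax:
  121,000 kr × 9% = 10,890 kr
  142,300 kr × 23% = 32,729 kr
  → 43,619 kr

Tentative minimum tax:
  Base (reported book profit): 284,300 kr
  Less exemption 79,000 kr → base 205,300 kr
  205,300 kr × 18% = 36,954 kr

43,619 kr > 36,954 kr, so the regular income tax governs.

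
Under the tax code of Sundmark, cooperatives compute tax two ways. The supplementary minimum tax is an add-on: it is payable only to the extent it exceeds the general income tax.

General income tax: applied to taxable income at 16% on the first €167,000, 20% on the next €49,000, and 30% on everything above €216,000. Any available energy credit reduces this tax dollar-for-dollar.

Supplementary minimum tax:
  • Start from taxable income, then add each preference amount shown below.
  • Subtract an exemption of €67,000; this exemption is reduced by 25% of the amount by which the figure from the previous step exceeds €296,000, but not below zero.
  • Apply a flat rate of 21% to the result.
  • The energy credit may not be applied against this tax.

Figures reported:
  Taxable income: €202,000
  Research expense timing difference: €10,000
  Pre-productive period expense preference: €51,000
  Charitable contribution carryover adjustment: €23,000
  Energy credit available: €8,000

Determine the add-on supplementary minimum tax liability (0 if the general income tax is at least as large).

General income tax:
  €167,000 × 16% = €26,720
  €35,000 × 20% = €7,000
  → €33,720
  Less energy credit €8,000 → €25,720

Supplementary minimum tax:
  Adjusted income: €202,000 + €10,000 + €51,000 + €23,000 = €286,000
  Exemption: €286,000 ≤ €296,000, so full €67,000 applies
  Base: €286,000 − €67,000 = €219,000
  €219,000 × 21% = €45,990

Excess of supplementary minimum tax over general income tax: €45,990 − €25,720 = €20,270.

€20,270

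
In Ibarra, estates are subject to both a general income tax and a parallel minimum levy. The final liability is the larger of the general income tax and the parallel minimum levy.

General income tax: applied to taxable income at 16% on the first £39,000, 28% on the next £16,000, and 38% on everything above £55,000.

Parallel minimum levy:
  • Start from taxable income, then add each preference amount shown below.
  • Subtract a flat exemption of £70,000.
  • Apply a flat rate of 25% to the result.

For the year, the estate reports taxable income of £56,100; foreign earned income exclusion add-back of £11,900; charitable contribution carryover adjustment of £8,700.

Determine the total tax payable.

£11,138

General income tax:
  £39,000 × 16% = £6,240
  £16,000 × 28% = £4,480
  £1,100 × 38% = £418
  → £11,138

Parallel minimum levy:
  Adjusted income: £56,100 + £11,900 + £8,700 = £76,700
  Less exemption £70,000 → base £6,700
  £6,700 × 25% = £1,675

£11,138 > £1,675, so the general income tax governs.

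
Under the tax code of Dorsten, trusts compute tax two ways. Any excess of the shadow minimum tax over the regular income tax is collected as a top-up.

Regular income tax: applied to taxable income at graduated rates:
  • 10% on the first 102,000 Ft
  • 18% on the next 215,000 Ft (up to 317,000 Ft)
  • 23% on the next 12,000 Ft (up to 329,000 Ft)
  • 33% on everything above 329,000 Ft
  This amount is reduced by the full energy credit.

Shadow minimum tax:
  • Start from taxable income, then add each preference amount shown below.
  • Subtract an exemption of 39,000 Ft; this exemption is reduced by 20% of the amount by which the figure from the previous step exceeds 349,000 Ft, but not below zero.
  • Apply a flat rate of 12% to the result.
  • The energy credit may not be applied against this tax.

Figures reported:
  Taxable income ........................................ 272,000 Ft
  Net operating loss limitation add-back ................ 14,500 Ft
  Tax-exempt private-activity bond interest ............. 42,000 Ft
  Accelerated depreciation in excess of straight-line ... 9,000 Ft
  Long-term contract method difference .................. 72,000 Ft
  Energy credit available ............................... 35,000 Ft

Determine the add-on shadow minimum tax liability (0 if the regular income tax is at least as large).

Regular income tax:
  102,000 Ft × 10% = 10,200 Ft
  170,000 Ft × 18% = 30,600 Ft
  → 40,800 Ft
  Less energy credit 35,000 Ft → 5,800 Ft

Shadow minimum tax:
  Adjusted income: 272,000 Ft + 14,500 Ft + 42,000 Ft + 9,000 Ft + 72,000 Ft = 409,500 Ft
  Exemption: 39,000 Ft − 20% × (409,500 Ft − 349,000 Ft) = 39,000 Ft − 12,100 Ft = 26,900 Ft
  Base: 409,500 Ft − 26,900 Ft = 382,600 Ft
  382,600 Ft × 12% = 45,912 Ft

Excess of shadow minimum tax over regular income tax: 45,912 Ft − 5,800 Ft = 40,112 Ft.

40,112 Ft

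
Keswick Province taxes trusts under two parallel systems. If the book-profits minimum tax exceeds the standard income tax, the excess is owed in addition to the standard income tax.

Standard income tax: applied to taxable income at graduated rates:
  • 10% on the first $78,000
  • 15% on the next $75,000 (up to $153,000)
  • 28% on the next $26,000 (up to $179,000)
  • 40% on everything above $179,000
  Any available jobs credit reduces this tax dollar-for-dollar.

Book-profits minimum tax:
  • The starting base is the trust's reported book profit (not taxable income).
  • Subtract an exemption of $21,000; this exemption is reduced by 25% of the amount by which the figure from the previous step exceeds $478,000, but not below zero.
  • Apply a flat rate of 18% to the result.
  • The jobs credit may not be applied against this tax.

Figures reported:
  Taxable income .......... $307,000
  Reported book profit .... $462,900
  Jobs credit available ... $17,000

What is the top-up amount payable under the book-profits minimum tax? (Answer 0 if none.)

$19,012

Book-profits minimum tax:
  Base (reported book profit): $462,900
  Exemption: $462,900 ≤ $478,000, so full $21,000 applies
  Base: $462,900 − $21,000 = $441,900
  $441,900 × 18% = $79,542

Standard income tax:
  $78,000 × 10% = $7,800
  $75,000 × 15% = $11,250
  $26,000 × 28% = $7,280
  $128,000 × 40% = $51,200
  → $77,530
  Less jobs credit $17,000 → $60,530

Excess of book-profits minimum tax over standard income tax: $79,542 − $60,530 = $19,012.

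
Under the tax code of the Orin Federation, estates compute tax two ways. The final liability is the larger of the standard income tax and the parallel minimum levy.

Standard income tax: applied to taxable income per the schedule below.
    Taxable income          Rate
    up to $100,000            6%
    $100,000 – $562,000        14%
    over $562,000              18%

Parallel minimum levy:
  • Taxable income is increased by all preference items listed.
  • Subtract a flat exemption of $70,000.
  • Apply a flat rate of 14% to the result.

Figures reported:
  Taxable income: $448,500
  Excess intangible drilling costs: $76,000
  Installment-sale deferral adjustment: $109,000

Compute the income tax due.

Standard income tax:
  $100,000 × 6% = $6,000
  $348,500 × 14% = $48,790
  → $54,790

Parallel minimum levy:
  Adjusted income: $448,500 + $76,000 + $109,000 = $633,500
  Less exemption $70,000 → base $563,500
  $563,500 × 14% = $78,890

$78,890 > $54,790, so the parallel minimum levy is the binding amount.

$78,890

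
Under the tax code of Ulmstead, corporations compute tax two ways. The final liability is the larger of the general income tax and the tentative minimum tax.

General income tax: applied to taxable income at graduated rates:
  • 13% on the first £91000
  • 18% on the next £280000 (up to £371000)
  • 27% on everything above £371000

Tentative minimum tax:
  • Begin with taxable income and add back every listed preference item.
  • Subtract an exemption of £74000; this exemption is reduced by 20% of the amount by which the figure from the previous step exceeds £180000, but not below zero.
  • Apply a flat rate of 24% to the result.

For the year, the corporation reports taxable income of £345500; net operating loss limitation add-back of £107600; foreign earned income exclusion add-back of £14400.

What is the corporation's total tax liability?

£108240

General income tax:
  £91000 × 13% = £11830
  £254500 × 18% = £45810
  → £57640

Tentative minimum tax:
  Adjusted income: £345500 + £107600 + £14400 = £467500
  Exemption: £74000 − 20% × (£467500 − £180000) = £74000 − £57500 = £16500
  Base: £467500 − £16500 = £451000
  £451000 × 24% = £108240

£108240 > £57640, so the tentative minimum tax is the binding amount.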